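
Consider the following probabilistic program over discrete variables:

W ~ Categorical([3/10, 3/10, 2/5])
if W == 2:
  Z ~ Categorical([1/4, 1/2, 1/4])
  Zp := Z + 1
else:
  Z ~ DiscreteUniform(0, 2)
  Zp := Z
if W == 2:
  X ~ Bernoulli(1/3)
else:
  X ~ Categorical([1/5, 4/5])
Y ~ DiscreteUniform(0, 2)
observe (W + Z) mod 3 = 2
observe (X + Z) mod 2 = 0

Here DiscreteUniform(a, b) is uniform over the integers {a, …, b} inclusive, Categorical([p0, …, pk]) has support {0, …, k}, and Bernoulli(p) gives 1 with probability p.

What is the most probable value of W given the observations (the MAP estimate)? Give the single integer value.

Enumerate traces; 9 have nonzero weight after conditioning:
  (W=0, Z=2, X=0, Y=0) weight 1/150
  (W=0, Z=2, X=0, Y=1) weight 1/150
  (W=0, Z=2, X=0, Y=2) weight 1/150
  (W=1, Z=1, X=1, Y=0) weight 2/75
  (W=1, Z=1, X=1, Y=1) weight 2/75
  (W=1, Z=1, X=1, Y=2) weight 2/75
  (W=2, Z=0, X=0, Y=0) weight 1/45
  (W=2, Z=0, X=0, Y=1) weight 1/45
  … 1 more
Group by W:
  weight(W=0) = 1/50
  weight(W=1) = 2/25
  weight(W=2) = 1/15
Total weight = 1/50 + 2/25 + 1/15 = 1/6
P(W=0 | obs) = 1/50 / 1/6 = 3/25
P(W=1 | obs) = 2/25 / 1/6 = 12/25
P(W=2 | obs) = 1/15 / 1/6 = 2/5
argmax = 1

argmax_v P(W = v | obs) = 1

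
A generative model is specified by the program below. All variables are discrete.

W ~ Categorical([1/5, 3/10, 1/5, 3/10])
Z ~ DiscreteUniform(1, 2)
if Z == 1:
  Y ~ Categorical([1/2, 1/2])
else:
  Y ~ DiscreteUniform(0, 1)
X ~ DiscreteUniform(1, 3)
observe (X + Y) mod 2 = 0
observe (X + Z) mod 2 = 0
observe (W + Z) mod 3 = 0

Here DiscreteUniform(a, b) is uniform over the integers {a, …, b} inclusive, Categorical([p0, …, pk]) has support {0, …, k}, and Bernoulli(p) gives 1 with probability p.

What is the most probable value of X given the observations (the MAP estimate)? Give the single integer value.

Enumerate traces; 3 have nonzero weight after conditioning:
  (W=1, Z=2, Y=0, X=2) weight 1/40
  (W=2, Z=1, Y=1, X=1) weight 1/60
  (W=2, Z=1, Y=1, X=3) weight 1/60
Group by X:
  weight(X=1) = 1/60
  weight(X=2) = 1/40
  weight(X=3) = 1/60
Total weight = 1/60 + 1/40 + 1/60 = 7/120
P(X=1 | obs) = 1/60 / 7/120 = 2/7
P(X=2 | obs) = 1/40 / 7/120 = 3/7
P(X=3 | obs) = 1/60 / 7/120 = 2/7
argmax = 2

argmax_v P(X = v | obs) = 2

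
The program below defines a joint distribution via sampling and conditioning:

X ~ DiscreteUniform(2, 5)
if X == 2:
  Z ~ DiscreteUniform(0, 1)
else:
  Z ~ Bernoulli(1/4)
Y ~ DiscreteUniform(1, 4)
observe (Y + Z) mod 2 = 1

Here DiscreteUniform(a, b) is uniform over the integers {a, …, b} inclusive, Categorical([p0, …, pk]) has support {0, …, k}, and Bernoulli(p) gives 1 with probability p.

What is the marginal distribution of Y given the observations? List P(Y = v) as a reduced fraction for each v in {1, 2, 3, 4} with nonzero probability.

P(Y=1) = 11/32, P(Y=2) = 5/32, P(Y=3) = 11/32, P(Y=4) = 5/32

Enumerate traces; 16 have nonzero weight after conditioning:
  (X=2, Z=0, Y=1) weight 1/32
  (X=2, Z=0, Y=3) weight 1/32
  (X=2, Z=1, Y=2) weight 1/32
  (X=2, Z=1, Y=4) weight 1/32
  (X=3, Z=0, Y=1) weight 3/64
  (X=3, Z=0, Y=3) weight 3/64
  (X=3, Z=1, Y=2) weight 1/64
  (X=3, Z=1, Y=4) weight 1/64
  … 8 more
Group by Y:
  weight(Y=1) = 11/64
  weight(Y=2) = 5/64
  weight(Y=3) = 11/64
  weight(Y=4) = 5/64
Total weight = 11/64 + 5/64 + 11/64 + 5/64 = 1/2
P(Y=1 | obs) = 11/64 / 1/2 = 11/32
P(Y=2 | obs) = 5/64 / 1/2 = 5/32
P(Y=3 | obs) = 11/64 / 1/2 = 11/32
P(Y=4 | obs) = 5/64 / 1/2 = 5/32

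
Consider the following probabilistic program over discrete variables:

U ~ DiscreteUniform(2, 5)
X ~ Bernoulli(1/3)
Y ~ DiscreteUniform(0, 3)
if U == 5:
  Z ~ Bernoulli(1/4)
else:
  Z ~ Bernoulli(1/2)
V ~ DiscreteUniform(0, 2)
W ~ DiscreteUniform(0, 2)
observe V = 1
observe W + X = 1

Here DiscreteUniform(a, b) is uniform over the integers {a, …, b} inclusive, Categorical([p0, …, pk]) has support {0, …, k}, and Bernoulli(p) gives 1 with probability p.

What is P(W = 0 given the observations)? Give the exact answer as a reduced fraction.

Enumerate traces; 64 have nonzero weight after conditioning:
  (U=2, X=0, Y=0, Z=0, V=1, W=1) weight 1/432
  (U=2, X=0, Y=0, Z=1, V=1, W=1) weight 1/432
  (U=2, X=0, Y=1, Z=0, V=1, W=1) weight 1/432
  (U=2, X=0, Y=1, Z=1, V=1, W=1) weight 1/432
  (U=2, X=0, Y=2, Z=0, V=1, W=1) weight 1/432
  (U=2, X=0, Y=2, Z=1, V=1, W=1) weight 1/432
  (U=2, X=0, Y=3, Z=0, V=1, W=1) weight 1/432
  (U=2, X=0, Y=3, Z=1, V=1, W=1) weight 1/432
  (U=2, X=1, Y=0, Z=0, V=1, W=0) weight 1/864
  … 55 more
Group by W:
  weight(W=0) = 1/27
  weight(W=1) = 2/27
Total weight = 1/27 + 2/27 = 1/9
P(W=0 | obs) = 1/27 / 1/9 = 1/3
P(W=1 | obs) = 2/27 / 1/9 = 2/3

P(W = 0 | obs) = 1/3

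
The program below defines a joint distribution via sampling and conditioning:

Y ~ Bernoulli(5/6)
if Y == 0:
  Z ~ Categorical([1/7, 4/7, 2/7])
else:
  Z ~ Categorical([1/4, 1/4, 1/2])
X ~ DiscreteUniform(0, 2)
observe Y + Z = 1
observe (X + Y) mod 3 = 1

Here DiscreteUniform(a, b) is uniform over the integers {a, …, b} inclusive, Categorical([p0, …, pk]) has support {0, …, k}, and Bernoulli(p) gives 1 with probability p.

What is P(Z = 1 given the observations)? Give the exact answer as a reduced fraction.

P(Z = 1 | obs) = 16/51

Enumerate traces; 2 have nonzero weight after conditioning:
  (Y=0, Z=1, X=1) weight 2/63
  (Y=1, Z=0, X=0) weight 5/72
Group by Z:
  weight(Z=0) = 5/72
  weight(Z=1) = 2/63
Total weight = 5/72 + 2/63 = 17/168
P(Z=0 | obs) = 5/72 / 17/168 = 35/51
P(Z=1 | obs) = 2/63 / 17/168 = 16/51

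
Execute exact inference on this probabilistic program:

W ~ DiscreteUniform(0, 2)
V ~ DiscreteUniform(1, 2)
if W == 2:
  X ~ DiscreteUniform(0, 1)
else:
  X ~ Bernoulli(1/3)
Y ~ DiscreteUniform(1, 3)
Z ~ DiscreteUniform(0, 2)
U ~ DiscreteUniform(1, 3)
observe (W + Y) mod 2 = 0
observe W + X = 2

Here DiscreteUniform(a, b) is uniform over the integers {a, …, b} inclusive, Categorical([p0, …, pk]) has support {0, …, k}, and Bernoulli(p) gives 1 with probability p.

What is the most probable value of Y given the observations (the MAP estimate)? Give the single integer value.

argmax_v P(Y = v | obs) = 2

Enumerate traces; 54 have nonzero weight after conditioning:
  (W=1, V=1, X=1, Y=1, Z=0, U=1) weight 1/486
  (W=1, V=1, X=1, Y=1, Z=0, U=2) weight 1/486
  (W=1, V=1, X=1, Y=1, Z=0, U=3) weight 1/486
  (W=1, V=1, X=1, Y=1, Z=1, U=1) weight 1/486
  (W=1, V=1, X=1, Y=1, Z=1, U=2) weight 1/486
  (W=1, V=1, X=1, Y=1, Z=1, U=3) weight 1/486
  (W=1, V=1, X=1, Y=1, Z=2, U=1) weight 1/486
  (W=1, V=1, X=1, Y=1, Z=2, U=2) weight 1/486
  (W=1, V=1, X=1, Y=3, Z=0, U=1) weight 1/486
  (W=2, V=1, X=0, Y=2, Z=0, U=1) weight 1/324
  … 44 more
Group by Y:
  weight(Y=1) = 1/27
  weight(Y=2) = 1/18
  weight(Y=3) = 1/27
Total weight = 1/27 + 1/18 + 1/27 = 7/54
P(Y=1 | obs) = 1/27 / 7/54 = 2/7
P(Y=2 | obs) = 1/18 / 7/54 = 3/7
P(Y=3 | obs) = 1/27 / 7/54 = 2/7
argmax = 2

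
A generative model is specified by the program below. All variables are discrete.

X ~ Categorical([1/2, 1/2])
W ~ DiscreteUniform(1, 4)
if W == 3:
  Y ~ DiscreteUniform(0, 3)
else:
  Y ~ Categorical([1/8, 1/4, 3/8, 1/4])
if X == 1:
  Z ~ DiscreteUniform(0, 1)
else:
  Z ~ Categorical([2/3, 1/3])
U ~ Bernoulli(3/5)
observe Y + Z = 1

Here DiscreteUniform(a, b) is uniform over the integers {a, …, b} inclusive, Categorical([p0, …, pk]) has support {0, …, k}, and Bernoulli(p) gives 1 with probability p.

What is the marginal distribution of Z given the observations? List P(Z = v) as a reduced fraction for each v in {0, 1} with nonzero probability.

P(Z=0) = 56/81, P(Z=1) = 25/81

Enumerate traces; 32 have nonzero weight after conditioning:
  (X=0, W=1, Y=0, Z=1, U=0) weight 1/480
  (X=0, W=1, Y=0, Z=1, U=1) weight 1/320
  (X=0, W=1, Y=1, Z=0, U=0) weight 1/120
  (X=0, W=1, Y=1, Z=0, U=1) weight 1/80
  (X=0, W=2, Y=0, Z=1, U=0) weight 1/480
  (X=0, W=2, Y=0, Z=1, U=1) weight 1/320
  (X=0, W=2, Y=1, Z=0, U=0) weight 1/120
  (X=0, W=2, Y=1, Z=0, U=1) weight 1/80
  … 24 more
Group by Z:
  weight(Z=0) = 7/48
  weight(Z=1) = 25/384
Total weight = 7/48 + 25/384 = 27/128
P(Z=0 | obs) = 7/48 / 27/128 = 56/81
P(Z=1 | obs) = 25/384 / 27/128 = 25/81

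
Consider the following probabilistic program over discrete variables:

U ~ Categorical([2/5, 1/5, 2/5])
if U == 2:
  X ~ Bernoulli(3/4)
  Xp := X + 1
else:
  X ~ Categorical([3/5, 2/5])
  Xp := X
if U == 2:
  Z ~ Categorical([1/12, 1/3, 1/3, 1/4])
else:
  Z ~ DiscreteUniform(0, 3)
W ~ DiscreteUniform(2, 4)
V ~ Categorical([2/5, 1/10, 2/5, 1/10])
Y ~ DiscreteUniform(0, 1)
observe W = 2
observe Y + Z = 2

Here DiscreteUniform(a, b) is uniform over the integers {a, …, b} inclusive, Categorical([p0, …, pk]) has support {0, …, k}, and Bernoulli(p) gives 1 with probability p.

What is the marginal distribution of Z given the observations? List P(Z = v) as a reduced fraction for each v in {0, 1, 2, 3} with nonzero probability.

Enumerate traces; 48 have nonzero weight after conditioning:
  (U=0, X=0, Z=1, W=2, V=0, Y=1) weight 1/250
  (U=0, X=0, Z=1, W=2, V=1, Y=1) weight 1/1000
  (U=0, X=0, Z=1, W=2, V=2, Y=1) weight 1/250
  (U=0, X=0, Z=1, W=2, V=3, Y=1) weight 1/1000
  (U=0, X=0, Z=2, W=2, V=0, Y=0) weight 1/250
  (U=0, X=0, Z=2, W=2, V=1, Y=0) weight 1/1000
  (U=0, X=0, Z=2, W=2, V=2, Y=0) weight 1/250
  (U=0, X=0, Z=2, W=2, V=3, Y=0) weight 1/1000
  … 40 more
Group by Z:
  weight(Z=1) = 17/360
  weight(Z=2) = 17/360
Total weight = 17/360 + 17/360 = 17/180
P(Z=1 | obs) = 17/360 / 17/180 = 1/2
P(Z=2 | obs) = 17/360 / 17/180 = 1/2

P(Z=1) = 1/2, P(Z=2) = 1/2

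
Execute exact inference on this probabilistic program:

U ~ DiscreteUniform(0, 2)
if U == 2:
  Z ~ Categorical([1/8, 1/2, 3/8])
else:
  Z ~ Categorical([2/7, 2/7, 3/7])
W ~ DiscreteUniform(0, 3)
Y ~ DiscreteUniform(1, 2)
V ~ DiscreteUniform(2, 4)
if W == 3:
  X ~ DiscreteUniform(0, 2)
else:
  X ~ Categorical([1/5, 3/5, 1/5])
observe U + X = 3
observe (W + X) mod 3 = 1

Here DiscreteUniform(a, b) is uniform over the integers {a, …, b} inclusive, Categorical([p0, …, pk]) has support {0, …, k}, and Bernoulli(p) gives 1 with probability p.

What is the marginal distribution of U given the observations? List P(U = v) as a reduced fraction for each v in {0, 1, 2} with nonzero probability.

Enumerate traces; 54 have nonzero weight after conditioning:
  (U=1, Z=0, W=2, Y=1, V=2, X=2) weight 1/1260
  (U=1, Z=0, W=2, Y=1, V=3, X=2) weight 1/1260
  (U=1, Z=0, W=2, Y=1, V=4, X=2) weight 1/1260
  (U=1, Z=0, W=2, Y=2, V=2, X=2) weight 1/1260
  (U=1, Z=0, W=2, Y=2, V=3, X=2) weight 1/1260
  (U=1, Z=0, W=2, Y=2, V=4, X=2) weight 1/1260
  (U=1, Z=1, W=2, Y=1, V=2, X=2) weight 1/1260
  (U=1, Z=1, W=2, Y=1, V=3, X=2) weight 1/1260
  (U=2, Z=0, W=0, Y=1, V=2, X=1) weight 1/960
  … 45 more
Group by U:
  weight(U=1) = 1/60
  weight(U=2) = 7/90
Total weight = 1/60 + 7/90 = 17/180
P(U=1 | obs) = 1/60 / 17/180 = 3/17
P(U=2 | obs) = 7/90 / 17/180 = 14/17

P(U=1) = 3/17, P(U=2) = 14/17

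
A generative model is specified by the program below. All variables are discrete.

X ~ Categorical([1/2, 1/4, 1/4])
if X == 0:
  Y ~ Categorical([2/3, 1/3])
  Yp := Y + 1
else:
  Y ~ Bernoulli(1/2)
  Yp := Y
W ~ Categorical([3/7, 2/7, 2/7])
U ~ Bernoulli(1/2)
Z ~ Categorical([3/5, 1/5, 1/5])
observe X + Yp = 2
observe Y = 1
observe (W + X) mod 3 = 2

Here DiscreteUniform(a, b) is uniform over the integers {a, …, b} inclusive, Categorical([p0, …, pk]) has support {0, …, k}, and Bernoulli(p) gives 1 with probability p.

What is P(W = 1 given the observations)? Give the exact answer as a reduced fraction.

P(W = 1 | obs) = 3/7

Enumerate traces; 12 have nonzero weight after conditioning:
  (X=0, Y=1, W=2, U=0, Z=0) weight 1/70
  (X=0, Y=1, W=2, U=0, Z=1) weight 1/210
  (X=0, Y=1, W=2, U=0, Z=2) weight 1/210
  (X=0, Y=1, W=2, U=1, Z=0) weight 1/70
  (X=0, Y=1, W=2, U=1, Z=1) weight 1/210
  (X=0, Y=1, W=2, U=1, Z=2) weight 1/210
  (X=1, Y=1, W=1, U=0, Z=0) weight 3/280
  (X=1, Y=1, W=1, U=0, Z=1) weight 1/280
  … 4 more
Group by W:
  weight(W=1) = 1/28
  weight(W=2) = 1/21
Total weight = 1/28 + 1/21 = 1/12
P(W=1 | obs) = 1/28 / 1/12 = 3/7
P(W=2 | obs) = 1/21 / 1/12 = 4/7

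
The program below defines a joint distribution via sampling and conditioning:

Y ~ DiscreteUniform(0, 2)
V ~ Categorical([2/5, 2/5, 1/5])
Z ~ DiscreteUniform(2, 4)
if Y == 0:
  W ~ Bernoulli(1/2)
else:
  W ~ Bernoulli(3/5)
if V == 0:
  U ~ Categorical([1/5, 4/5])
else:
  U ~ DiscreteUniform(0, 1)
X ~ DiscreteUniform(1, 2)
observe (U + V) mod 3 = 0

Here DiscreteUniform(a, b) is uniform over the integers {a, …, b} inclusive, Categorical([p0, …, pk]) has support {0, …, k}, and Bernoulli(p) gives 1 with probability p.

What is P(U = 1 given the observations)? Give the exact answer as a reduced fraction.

Enumerate traces; 72 have nonzero weight after conditioning:
  (Y=0, V=0, Z=2, W=0, U=0, X=1) weight 1/450
  (Y=0, V=0, Z=2, W=0, U=0, X=2) weight 1/450
  (Y=0, V=0, Z=2, W=1, U=0, X=1) weight 1/450
  (Y=0, V=0, Z=2, W=1, U=0, X=2) weight 1/450
  (Y=0, V=0, Z=3, W=0, U=0, X=1) weight 1/450
  (Y=0, V=0, Z=3, W=0, U=0, X=2) weight 1/450
  (Y=0, V=0, Z=3, W=1, U=0, X=1) weight 1/450
  (Y=0, V=0, Z=3, W=1, U=0, X=2) weight 1/450
  (Y=0, V=2, Z=2, W=0, U=1, X=1) weight 1/360
  … 63 more
Group by U:
  weight(U=0) = 2/25
  weight(U=1) = 1/10
Total weight = 2/25 + 1/10 = 9/50
P(U=0 | obs) = 2/25 / 9/50 = 4/9
P(U=1 | obs) = 1/10 / 9/50 = 5/9

P(U = 1 | obs) = 5/9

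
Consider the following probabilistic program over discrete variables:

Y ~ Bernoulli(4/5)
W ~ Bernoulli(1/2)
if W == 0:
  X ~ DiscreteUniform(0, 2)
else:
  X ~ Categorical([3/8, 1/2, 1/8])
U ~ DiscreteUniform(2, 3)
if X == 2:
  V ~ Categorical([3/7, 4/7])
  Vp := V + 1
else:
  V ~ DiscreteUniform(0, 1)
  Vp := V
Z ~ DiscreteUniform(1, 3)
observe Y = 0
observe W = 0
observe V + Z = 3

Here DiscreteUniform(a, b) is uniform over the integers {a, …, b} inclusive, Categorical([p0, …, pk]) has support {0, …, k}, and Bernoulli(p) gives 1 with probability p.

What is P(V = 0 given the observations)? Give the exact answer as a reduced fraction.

P(V = 0 | obs) = 10/21

Enumerate traces; 12 have nonzero weight after conditioning:
  (Y=0, W=0, X=0, U=2, V=0, Z=3) weight 1/360
  (Y=0, W=0, X=0, U=2, V=1, Z=2) weight 1/360
  (Y=0, W=0, X=0, U=3, V=0, Z=3) weight 1/360
  (Y=0, W=0, X=0, U=3, V=1, Z=2) weight 1/360
  (Y=0, W=0, X=1, U=2, V=0, Z=3) weight 1/360
  (Y=0, W=0, X=1, U=2, V=1, Z=2) weight 1/360
  (Y=0, W=0, X=1, U=3, V=0, Z=3) weight 1/360
  (Y=0, W=0, X=1, U=3, V=1, Z=2) weight 1/360
  … 4 more
Group by V:
  weight(V=0) = 1/63
  weight(V=1) = 11/630
Total weight = 1/63 + 11/630 = 1/30
P(V=0 | obs) = 1/63 / 1/30 = 10/21
P(V=1 | obs) = 11/630 / 1/30 = 11/21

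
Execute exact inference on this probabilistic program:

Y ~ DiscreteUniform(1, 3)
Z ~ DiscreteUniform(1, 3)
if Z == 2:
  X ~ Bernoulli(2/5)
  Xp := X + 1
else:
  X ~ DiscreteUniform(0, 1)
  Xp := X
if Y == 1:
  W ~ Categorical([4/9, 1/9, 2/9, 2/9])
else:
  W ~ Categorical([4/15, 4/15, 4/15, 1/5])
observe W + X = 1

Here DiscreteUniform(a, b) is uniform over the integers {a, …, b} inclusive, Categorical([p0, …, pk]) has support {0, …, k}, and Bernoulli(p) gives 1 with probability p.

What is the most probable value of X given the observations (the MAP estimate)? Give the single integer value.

Enumerate traces; 18 have nonzero weight after conditioning:
  (Y=1, Z=1, X=0, W=1) weight 1/162
  (Y=1, Z=1, X=1, W=0) weight 2/81
  (Y=1, Z=2, X=0, W=1) weight 1/135
  (Y=1, Z=2, X=1, W=0) weight 8/405
  (Y=1, Z=3, X=0, W=1) weight 1/162
  (Y=1, Z=3, X=1, W=0) weight 2/81
  (Y=2, Z=1, X=0, W=1) weight 2/135
  (Y=2, Z=1, X=1, W=0) weight 2/135
  … 10 more
Group by X:
  weight(X=0) = 232/2025
  weight(X=1) = 308/2025
Total weight = 232/2025 + 308/2025 = 4/15
P(X=0 | obs) = 232/2025 / 4/15 = 58/135
P(X=1 | obs) = 308/2025 / 4/15 = 77/135
argmax = 1

argmax_v P(X = v | obs) = 1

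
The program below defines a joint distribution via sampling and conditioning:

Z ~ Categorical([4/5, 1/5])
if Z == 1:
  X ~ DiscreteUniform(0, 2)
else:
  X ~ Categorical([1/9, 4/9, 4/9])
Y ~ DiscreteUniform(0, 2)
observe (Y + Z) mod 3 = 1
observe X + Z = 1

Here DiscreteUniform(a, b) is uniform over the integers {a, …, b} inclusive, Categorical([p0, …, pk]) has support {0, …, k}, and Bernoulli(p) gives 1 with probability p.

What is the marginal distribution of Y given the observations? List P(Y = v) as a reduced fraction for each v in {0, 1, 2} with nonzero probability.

P(Y=0) = 3/19, P(Y=1) = 16/19

Enumerate traces; 2 have nonzero weight after conditioning:
  (Z=0, X=1, Y=1) weight 16/135
  (Z=1, X=0, Y=0) weight 1/45
Group by Y:
  weight(Y=0) = 1/45
  weight(Y=1) = 16/135
Total weight = 1/45 + 16/135 = 19/135
P(Y=0 | obs) = 1/45 / 19/135 = 3/19
P(Y=1 | obs) = 16/135 / 19/135 = 16/19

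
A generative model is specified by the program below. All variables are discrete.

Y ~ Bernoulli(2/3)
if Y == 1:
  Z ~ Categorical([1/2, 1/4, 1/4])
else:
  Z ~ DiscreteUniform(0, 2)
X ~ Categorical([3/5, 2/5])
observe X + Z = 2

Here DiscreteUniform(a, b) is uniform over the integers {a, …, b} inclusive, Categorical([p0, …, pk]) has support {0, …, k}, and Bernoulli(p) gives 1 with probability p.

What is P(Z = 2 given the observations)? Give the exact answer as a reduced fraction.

Enumerate traces; 4 have nonzero weight after conditioning:
  (Y=0, Z=1, X=1) weight 2/45
  (Y=0, Z=2, X=0) weight 1/15
  (Y=1, Z=1, X=1) weight 1/15
  (Y=1, Z=2, X=0) weight 1/10
Group by Z:
  weight(Z=1) = 1/9
  weight(Z=2) = 1/6
Total weight = 1/9 + 1/6 = 5/18
P(Z=1 | obs) = 1/9 / 5/18 = 2/5
P(Z=2 | obs) = 1/6 / 5/18 = 3/5

P(Z = 2 | obs) = 3/5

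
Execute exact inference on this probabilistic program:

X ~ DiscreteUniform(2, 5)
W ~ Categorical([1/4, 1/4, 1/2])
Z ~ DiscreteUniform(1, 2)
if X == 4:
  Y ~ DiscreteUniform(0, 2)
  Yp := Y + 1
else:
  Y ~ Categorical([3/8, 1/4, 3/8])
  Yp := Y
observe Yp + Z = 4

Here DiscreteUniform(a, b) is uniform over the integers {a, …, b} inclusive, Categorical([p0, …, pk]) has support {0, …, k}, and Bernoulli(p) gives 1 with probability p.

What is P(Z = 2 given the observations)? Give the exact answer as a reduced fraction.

Enumerate traces; 15 have nonzero weight after conditioning:
  (X=2, W=0, Z=2, Y=2) weight 3/256
  (X=2, W=1, Z=2, Y=2) weight 3/256
  (X=2, W=2, Z=2, Y=2) weight 3/128
  (X=3, W=0, Z=2, Y=2) weight 3/256
  (X=3, W=1, Z=2, Y=2) weight 3/256
  (X=3, W=2, Z=2, Y=2) weight 3/128
  (X=4, W=0, Z=1, Y=2) weight 1/96
  (X=4, W=0, Z=2, Y=1) weight 1/96
  … 7 more
Group by Z:
  weight(Z=1) = 1/24
  weight(Z=2) = 35/192
Total weight = 1/24 + 35/192 = 43/192
P(Z=1 | obs) = 1/24 / 43/192 = 8/43
P(Z=2 | obs) = 35/192 / 43/192 = 35/43

P(Z = 2 | obs) = 35/43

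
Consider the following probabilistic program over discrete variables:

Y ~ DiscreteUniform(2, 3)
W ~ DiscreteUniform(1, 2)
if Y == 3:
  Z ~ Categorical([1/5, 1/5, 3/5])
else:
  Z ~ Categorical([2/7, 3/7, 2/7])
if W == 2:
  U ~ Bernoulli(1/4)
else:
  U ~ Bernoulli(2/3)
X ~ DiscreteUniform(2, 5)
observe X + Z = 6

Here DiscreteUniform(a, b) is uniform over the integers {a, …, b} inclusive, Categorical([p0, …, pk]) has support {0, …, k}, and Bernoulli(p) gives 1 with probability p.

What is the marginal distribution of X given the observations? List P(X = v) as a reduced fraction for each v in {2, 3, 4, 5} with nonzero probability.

Enumerate traces; 16 have nonzero weight after conditioning:
  (Y=2, W=1, Z=1, U=0, X=5) weight 1/112
  (Y=2, W=1, Z=1, U=1, X=5) weight 1/56
  (Y=2, W=1, Z=2, U=0, X=4) weight 1/168
  (Y=2, W=1, Z=2, U=1, X=4) weight 1/84
  (Y=2, W=2, Z=1, U=0, X=5) weight 9/448
  (Y=2, W=2, Z=1, U=1, X=5) weight 3/448
  (Y=2, W=2, Z=2, U=0, X=4) weight 3/224
  (Y=2, W=2, Z=2, U=1, X=4) weight 1/224
  … 8 more
Group by X:
  weight(X=4) = 31/280
  weight(X=5) = 11/140
Total weight = 31/280 + 11/140 = 53/280
P(X=4 | obs) = 31/280 / 53/280 = 31/53
P(X=5 | obs) = 11/140 / 53/280 = 22/53

P(X=4) = 31/53, P(X=5) = 22/53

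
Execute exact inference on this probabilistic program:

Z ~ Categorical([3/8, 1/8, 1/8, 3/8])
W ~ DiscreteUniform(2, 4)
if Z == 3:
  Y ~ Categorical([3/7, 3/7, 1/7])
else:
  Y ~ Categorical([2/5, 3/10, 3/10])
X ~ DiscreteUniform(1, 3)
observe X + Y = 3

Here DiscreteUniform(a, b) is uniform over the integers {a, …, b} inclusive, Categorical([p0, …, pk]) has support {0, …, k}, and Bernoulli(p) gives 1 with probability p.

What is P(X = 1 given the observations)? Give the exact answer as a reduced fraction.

P(X = 1 | obs) = 27/112

Enumerate traces; 36 have nonzero weight after conditioning:
  (Z=0, W=2, Y=0, X=3) weight 1/60
  (Z=0, W=2, Y=1, X=2) weight 1/80
  (Z=0, W=2, Y=2, X=1) weight 1/80
  (Z=0, W=3, Y=0, X=3) weight 1/60
  (Z=0, W=3, Y=1, X=2) weight 1/80
  (Z=0, W=3, Y=2, X=1) weight 1/80
  (Z=0, W=4, Y=0, X=3) weight 1/60
  (Z=0, W=4, Y=1, X=2) weight 1/80
  … 28 more
Group by X:
  weight(X=1) = 9/112
  weight(X=2) = 13/112
  weight(X=3) = 23/168
Total weight = 9/112 + 13/112 + 23/168 = 1/3
P(X=1 | obs) = 9/112 / 1/3 = 27/112
P(X=2 | obs) = 13/112 / 1/3 = 39/112
P(X=3 | obs) = 23/168 / 1/3 = 23/56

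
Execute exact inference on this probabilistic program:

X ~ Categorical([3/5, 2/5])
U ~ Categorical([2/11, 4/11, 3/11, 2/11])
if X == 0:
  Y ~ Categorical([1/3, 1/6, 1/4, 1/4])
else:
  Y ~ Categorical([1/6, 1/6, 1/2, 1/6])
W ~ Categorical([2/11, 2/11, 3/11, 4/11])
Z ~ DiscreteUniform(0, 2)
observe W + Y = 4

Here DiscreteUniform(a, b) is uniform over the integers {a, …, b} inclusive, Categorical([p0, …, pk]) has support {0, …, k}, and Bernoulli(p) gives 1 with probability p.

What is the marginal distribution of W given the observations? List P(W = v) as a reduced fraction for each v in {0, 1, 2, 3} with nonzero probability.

P(W=1) = 26/129, P(W=2) = 21/43, P(W=3) = 40/129

Enumerate traces; 72 have nonzero weight after conditioning:
  (X=0, U=0, Y=1, W=3, Z=0) weight 4/1815
  (X=0, U=0, Y=1, W=3, Z=1) weight 4/1815
  (X=0, U=0, Y=1, W=3, Z=2) weight 4/1815
  (X=0, U=0, Y=2, W=2, Z=0) weight 3/1210
  (X=0, U=0, Y=2, W=2, Z=1) weight 3/1210
  (X=0, U=0, Y=2, W=2, Z=2) weight 3/1210
  (X=0, U=0, Y=3, W=1, Z=0) weight 1/605
  (X=0, U=0, Y=3, W=1, Z=1) weight 1/605
  … 64 more
Group by W:
  weight(W=1) = 13/330
  weight(W=2) = 21/220
  weight(W=3) = 2/33
Total weight = 13/330 + 21/220 + 2/33 = 43/220
P(W=1 | obs) = 13/330 / 43/220 = 26/129
P(W=2 | obs) = 21/220 / 43/220 = 21/43
P(W=3 | obs) = 2/33 / 43/220 = 40/129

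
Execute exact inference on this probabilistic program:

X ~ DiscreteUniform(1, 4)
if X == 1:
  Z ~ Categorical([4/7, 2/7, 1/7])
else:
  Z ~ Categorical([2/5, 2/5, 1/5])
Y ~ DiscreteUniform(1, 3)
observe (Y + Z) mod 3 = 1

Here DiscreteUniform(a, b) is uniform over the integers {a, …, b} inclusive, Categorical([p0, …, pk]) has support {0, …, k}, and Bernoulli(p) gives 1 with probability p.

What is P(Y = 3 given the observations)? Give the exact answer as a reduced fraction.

P(Y = 3 | obs) = 13/35

Enumerate traces; 12 have nonzero weight after conditioning:
  (X=1, Z=0, Y=1) weight 1/21
  (X=1, Z=1, Y=3) weight 1/42
  (X=1, Z=2, Y=2) weight 1/84
  (X=2, Z=0, Y=1) weight 1/30
  (X=2, Z=1, Y=3) weight 1/30
  (X=2, Z=2, Y=2) weight 1/60
  (X=3, Z=0, Y=1) weight 1/30
  (X=3, Z=1, Y=3) weight 1/30
  … 4 more
Group by Y:
  weight(Y=1) = 31/210
  weight(Y=2) = 13/210
  weight(Y=3) = 13/105
Total weight = 31/210 + 13/210 + 13/105 = 1/3
P(Y=1 | obs) = 31/210 / 1/3 = 31/70
P(Y=2 | obs) = 13/210 / 1/3 = 13/70
P(Y=3 | obs) = 13/105 / 1/3 = 13/35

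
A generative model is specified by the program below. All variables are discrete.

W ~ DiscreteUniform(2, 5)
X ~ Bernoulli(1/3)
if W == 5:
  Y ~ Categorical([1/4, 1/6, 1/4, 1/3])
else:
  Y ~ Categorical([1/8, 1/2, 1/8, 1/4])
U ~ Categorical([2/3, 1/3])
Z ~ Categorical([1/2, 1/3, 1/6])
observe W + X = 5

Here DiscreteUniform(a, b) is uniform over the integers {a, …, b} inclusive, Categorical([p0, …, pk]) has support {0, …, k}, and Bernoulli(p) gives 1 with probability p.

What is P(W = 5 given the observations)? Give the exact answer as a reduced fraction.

Enumerate traces; 48 have nonzero weight after conditioning:
  (W=4, X=1, Y=0, U=0, Z=0) weight 1/288
  (W=4, X=1, Y=0, U=0, Z=1) weight 1/432
  (W=4, X=1, Y=0, U=0, Z=2) weight 1/864
  (W=4, X=1, Y=0, U=1, Z=0) weight 1/576
  (W=4, X=1, Y=0, U=1, Z=1) weight 1/864
  (W=4, X=1, Y=0, U=1, Z=2) weight 1/1728
  (W=4, X=1, Y=1, U=0, Z=0) weight 1/72
  (W=4, X=1, Y=1, U=0, Z=1) weight 1/108
  (W=5, X=0, Y=0, U=0, Z=0) weight 1/72
  … 39 more
Group by W:
  weight(W=4) = 1/12
  weight(W=5) = 1/6
Total weight = 1/12 + 1/6 = 1/4
P(W=4 | obs) = 1/12 / 1/4 = 1/3
P(W=5 | obs) = 1/6 / 1/4 = 2/3

P(W = 5 | obs) = 2/3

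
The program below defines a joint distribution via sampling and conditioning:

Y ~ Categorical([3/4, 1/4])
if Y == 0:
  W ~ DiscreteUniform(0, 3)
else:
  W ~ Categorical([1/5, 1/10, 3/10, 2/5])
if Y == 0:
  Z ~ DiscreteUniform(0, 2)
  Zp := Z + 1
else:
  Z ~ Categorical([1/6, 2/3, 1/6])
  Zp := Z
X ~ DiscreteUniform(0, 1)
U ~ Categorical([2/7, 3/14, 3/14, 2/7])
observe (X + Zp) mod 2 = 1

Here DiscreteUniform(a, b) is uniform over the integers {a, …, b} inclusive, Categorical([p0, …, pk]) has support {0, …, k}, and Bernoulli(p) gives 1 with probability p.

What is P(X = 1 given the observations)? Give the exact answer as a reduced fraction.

Enumerate traces; 96 have nonzero weight after conditioning:
  (Y=0, W=0, Z=0, X=0, U=0) weight 1/112
  (Y=0, W=0, Z=0, X=0, U=1) weight 3/448
  (Y=0, W=0, Z=0, X=0, U=2) weight 3/448
  (Y=0, W=0, Z=0, X=0, U=3) weight 1/112
  (Y=0, W=0, Z=1, X=1, U=0) weight 1/112
  (Y=0, W=0, Z=1, X=1, U=1) weight 3/448
  (Y=0, W=0, Z=1, X=1, U=2) weight 3/448
  (Y=0, W=0, Z=1, X=1, U=3) weight 1/112
  … 88 more
Group by X:
  weight(X=0) = 1/3
  weight(X=1) = 1/6
Total weight = 1/3 + 1/6 = 1/2
P(X=0 | obs) = 1/3 / 1/2 = 2/3
P(X=1 | obs) = 1/6 / 1/2 = 1/3

P(X = 1 | obs) = 1/3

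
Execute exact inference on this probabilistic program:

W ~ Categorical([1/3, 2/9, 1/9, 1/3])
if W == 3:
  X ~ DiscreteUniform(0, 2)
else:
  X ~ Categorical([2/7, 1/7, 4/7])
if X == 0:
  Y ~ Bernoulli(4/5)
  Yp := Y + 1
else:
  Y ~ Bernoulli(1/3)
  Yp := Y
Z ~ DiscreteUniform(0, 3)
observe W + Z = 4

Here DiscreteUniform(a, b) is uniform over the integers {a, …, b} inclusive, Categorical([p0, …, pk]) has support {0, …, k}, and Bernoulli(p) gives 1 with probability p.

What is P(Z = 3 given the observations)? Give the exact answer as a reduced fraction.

Enumerate traces; 18 have nonzero weight after conditioning:
  (W=1, X=0, Y=0, Z=3) weight 1/315
  (W=1, X=0, Y=1, Z=3) weight 4/315
  (W=1, X=1, Y=0, Z=3) weight 1/189
  (W=1, X=1, Y=1, Z=3) weight 1/378
  (W=1, X=2, Y=0, Z=3) weight 4/189
  (W=1, X=2, Y=1, Z=3) weight 2/189
  (W=2, X=0, Y=0, Z=2) weight 1/630
  (W=2, X=0, Y=1, Z=2) weight 2/315
  (W=3, X=0, Y=0, Z=1) weight 1/180
  … 9 more
Group by Z:
  weight(Z=1) = 1/12
  weight(Z=2) = 1/36
  weight(Z=3) = 1/18
Total weight = 1/12 + 1/36 + 1/18 = 1/6
P(Z=1 | obs) = 1/12 / 1/6 = 1/2
P(Z=2 | obs) = 1/36 / 1/6 = 1/6
P(Z=3 | obs) = 1/18 / 1/6 = 1/3

P(Z = 3 | obs) = 1/3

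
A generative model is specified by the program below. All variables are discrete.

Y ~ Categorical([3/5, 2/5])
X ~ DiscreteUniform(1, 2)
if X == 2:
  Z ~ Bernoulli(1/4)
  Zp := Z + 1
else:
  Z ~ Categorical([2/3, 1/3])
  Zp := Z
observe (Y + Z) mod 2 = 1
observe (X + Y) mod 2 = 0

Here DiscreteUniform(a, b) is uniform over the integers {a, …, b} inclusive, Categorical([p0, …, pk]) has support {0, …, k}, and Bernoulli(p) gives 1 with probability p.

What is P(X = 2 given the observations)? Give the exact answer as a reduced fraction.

Enumerate traces; 2 have nonzero weight after conditioning:
  (Y=0, X=2, Z=1) weight 3/40
  (Y=1, X=1, Z=0) weight 2/15
Group by X:
  weight(X=1) = 2/15
  weight(X=2) = 3/40
Total weight = 2/15 + 3/40 = 5/24
P(X=1 | obs) = 2/15 / 5/24 = 16/25
P(X=2 | obs) = 3/40 / 5/24 = 9/25

P(X = 2 | obs) = 9/25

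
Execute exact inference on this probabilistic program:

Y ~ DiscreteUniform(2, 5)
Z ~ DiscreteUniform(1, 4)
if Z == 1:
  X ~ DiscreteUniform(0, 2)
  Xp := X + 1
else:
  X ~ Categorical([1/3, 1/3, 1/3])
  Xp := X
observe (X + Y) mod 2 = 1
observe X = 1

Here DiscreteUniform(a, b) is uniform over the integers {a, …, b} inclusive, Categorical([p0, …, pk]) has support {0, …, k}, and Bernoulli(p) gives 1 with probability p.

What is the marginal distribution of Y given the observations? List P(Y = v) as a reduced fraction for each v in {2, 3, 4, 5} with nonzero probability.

P(Y=2) = 1/2, P(Y=4) = 1/2

Enumerate traces; 8 have nonzero weight after conditioning:
  (Y=2, Z=1, X=1) weight 1/48
  (Y=2, Z=2, X=1) weight 1/48
  (Y=2, Z=3, X=1) weight 1/48
  (Y=2, Z=4, X=1) weight 1/48
  (Y=4, Z=1, X=1) weight 1/48
  (Y=4, Z=2, X=1) weight 1/48
  (Y=4, Z=3, X=1) weight 1/48
  (Y=4, Z=4, X=1) weight 1/48
Group by Y:
  weight(Y=2) = 1/12
  weight(Y=4) = 1/12
Total weight = 1/12 + 1/12 = 1/6
P(Y=2 | obs) = 1/12 / 1/6 = 1/2
P(Y=4 | obs) = 1/12 / 1/6 = 1/2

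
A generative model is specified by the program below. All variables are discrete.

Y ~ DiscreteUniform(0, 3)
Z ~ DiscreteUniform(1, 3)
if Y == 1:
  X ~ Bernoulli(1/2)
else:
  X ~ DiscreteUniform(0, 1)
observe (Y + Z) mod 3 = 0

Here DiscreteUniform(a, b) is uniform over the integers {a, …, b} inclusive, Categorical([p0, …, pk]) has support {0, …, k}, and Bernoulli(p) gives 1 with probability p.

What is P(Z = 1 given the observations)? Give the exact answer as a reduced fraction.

P(Z = 1 | obs) = 1/4

Enumerate traces; 8 have nonzero weight after conditioning:
  (Y=0, Z=3, X=0) weight 1/24
  (Y=0, Z=3, X=1) weight 1/24
  (Y=1, Z=2, X=0) weight 1/24
  (Y=1, Z=2, X=1) weight 1/24
  (Y=2, Z=1, X=0) weight 1/24
  (Y=2, Z=1, X=1) weight 1/24
  (Y=3, Z=3, X=0) weight 1/24
  (Y=3, Z=3, X=1) weight 1/24
Group by Z:
  weight(Z=1) = 1/12
  weight(Z=2) = 1/12
  weight(Z=3) = 1/6
Total weight = 1/12 + 1/12 + 1/6 = 1/3
P(Z=1 | obs) = 1/12 / 1/3 = 1/4
P(Z=2 | obs) = 1/12 / 1/3 = 1/4
P(Z=3 | obs) = 1/6 / 1/3 = 1/2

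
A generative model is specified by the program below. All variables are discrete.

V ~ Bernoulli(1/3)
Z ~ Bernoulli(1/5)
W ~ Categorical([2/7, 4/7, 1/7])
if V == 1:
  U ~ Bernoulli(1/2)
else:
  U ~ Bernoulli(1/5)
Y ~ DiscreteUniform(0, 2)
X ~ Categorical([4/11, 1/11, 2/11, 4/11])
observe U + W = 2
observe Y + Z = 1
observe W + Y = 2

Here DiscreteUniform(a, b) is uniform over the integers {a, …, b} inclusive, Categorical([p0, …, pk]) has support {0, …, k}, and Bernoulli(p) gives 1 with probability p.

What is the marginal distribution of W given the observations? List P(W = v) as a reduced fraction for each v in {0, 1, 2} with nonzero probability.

Enumerate traces; 16 have nonzero weight after conditioning:
  (V=0, Z=0, W=1, U=1, Y=1, X=0) weight 128/17325
  (V=0, Z=0, W=1, U=1, Y=1, X=1) weight 32/17325
  (V=0, Z=0, W=1, U=1, Y=1, X=2) weight 64/17325
  (V=0, Z=0, W=1, U=1, Y=1, X=3) weight 128/17325
  (V=0, Z=1, W=2, U=0, Y=0, X=0) weight 32/17325
  (V=0, Z=1, W=2, U=0, Y=0, X=1) weight 8/17325
  (V=0, Z=1, W=2, U=0, Y=0, X=2) weight 16/17325
  (V=0, Z=1, W=2, U=0, Y=0, X=3) weight 32/17325
  … 8 more
Group by W:
  weight(W=1) = 8/175
  weight(W=2) = 1/150
Total weight = 8/175 + 1/150 = 11/210
P(W=1 | obs) = 8/175 / 11/210 = 48/55
P(W=2 | obs) = 1/150 / 11/210 = 7/55

P(W=1) = 48/55, P(W=2) = 7/55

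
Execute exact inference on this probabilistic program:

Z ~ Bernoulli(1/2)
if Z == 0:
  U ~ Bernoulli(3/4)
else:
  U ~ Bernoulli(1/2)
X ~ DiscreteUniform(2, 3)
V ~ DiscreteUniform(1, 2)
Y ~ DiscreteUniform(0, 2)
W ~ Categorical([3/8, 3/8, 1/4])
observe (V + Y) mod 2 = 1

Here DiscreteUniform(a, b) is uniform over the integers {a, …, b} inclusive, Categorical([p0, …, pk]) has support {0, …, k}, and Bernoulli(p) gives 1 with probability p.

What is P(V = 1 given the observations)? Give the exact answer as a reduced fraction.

Enumerate traces; 72 have nonzero weight after conditioning:
  (Z=0, U=0, X=2, V=1, Y=0, W=0) weight 1/256
  (Z=0, U=0, X=2, V=1, Y=0, W=1) weight 1/256
  (Z=0, U=0, X=2, V=1, Y=0, W=2) weight 1/384
  (Z=0, U=0, X=2, V=1, Y=2, W=0) weight 1/256
  (Z=0, U=0, X=2, V=1, Y=2, W=1) weight 1/256
  (Z=0, U=0, X=2, V=1, Y=2, W=2) weight 1/384
  (Z=0, U=0, X=2, V=2, Y=1, W=0) weight 1/256
  (Z=0, U=0, X=2, V=2, Y=1, W=1) weight 1/256
  … 64 more
Group by V:
  weight(V=1) = 1/3
  weight(V=2) = 1/6
Total weight = 1/3 + 1/6 = 1/2
P(V=1 | obs) = 1/3 / 1/2 = 2/3
P(V=2 | obs) = 1/6 / 1/2 = 1/3

P(V = 1 | obs) = 2/3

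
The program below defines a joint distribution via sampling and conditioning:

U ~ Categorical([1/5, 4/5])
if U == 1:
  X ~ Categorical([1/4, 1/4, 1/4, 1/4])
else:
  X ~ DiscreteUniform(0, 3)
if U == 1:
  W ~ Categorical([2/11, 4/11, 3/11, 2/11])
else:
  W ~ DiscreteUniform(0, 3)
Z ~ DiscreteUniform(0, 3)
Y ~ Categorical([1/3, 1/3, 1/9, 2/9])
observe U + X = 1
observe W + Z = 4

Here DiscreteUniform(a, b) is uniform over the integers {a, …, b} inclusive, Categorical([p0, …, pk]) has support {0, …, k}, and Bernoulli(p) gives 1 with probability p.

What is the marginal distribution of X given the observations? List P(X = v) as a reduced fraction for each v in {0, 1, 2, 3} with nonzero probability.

Enumerate traces; 24 have nonzero weight after conditioning:
  (U=0, X=1, W=1, Z=3, Y=0) weight 1/960
  (U=0, X=1, W=1, Z=3, Y=1) weight 1/960
  (U=0, X=1, W=1, Z=3, Y=2) weight 1/2880
  (U=0, X=1, W=1, Z=3, Y=3) weight 1/1440
  (U=0, X=1, W=2, Z=2, Y=0) weight 1/960
  (U=0, X=1, W=2, Z=2, Y=1) weight 1/960
  (U=0, X=1, W=2, Z=2, Y=2) weight 1/2880
  (U=0, X=1, W=2, Z=2, Y=3) weight 1/1440
  (U=1, X=0, W=1, Z=3, Y=0) weight 1/165
  … 15 more
Group by X:
  weight(X=0) = 9/220
  weight(X=1) = 3/320
Total weight = 9/220 + 3/320 = 177/3520
P(X=0 | obs) = 9/220 / 177/3520 = 48/59
P(X=1 | obs) = 3/320 / 177/3520 = 11/59

P(X=0) = 48/59, P(X=1) = 11/59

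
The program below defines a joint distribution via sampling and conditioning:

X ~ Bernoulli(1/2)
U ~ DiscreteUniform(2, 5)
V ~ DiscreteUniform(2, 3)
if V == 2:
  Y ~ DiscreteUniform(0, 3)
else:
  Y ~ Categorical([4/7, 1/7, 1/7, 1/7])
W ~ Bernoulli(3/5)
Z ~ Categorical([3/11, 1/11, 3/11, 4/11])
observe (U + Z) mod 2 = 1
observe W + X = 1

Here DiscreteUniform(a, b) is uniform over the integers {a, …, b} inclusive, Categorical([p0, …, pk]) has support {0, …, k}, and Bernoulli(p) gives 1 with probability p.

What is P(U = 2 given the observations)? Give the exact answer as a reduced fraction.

Enumerate traces; 128 have nonzero weight after conditioning:
  (X=0, U=2, V=2, Y=0, W=1, Z=1) weight 3/3520
  (X=0, U=2, V=2, Y=0, W=1, Z=3) weight 3/880
  (X=0, U=2, V=2, Y=1, W=1, Z=1) weight 3/3520
  (X=0, U=2, V=2, Y=1, W=1, Z=3) weight 3/880
  (X=0, U=2, V=2, Y=2, W=1, Z=1) weight 3/3520
  (X=0, U=2, V=2, Y=2, W=1, Z=3) weight 3/880
  (X=0, U=2, V=2, Y=3, W=1, Z=1) weight 3/3520
  (X=0, U=2, V=2, Y=3, W=1, Z=3) weight 3/880
  (X=0, U=3, V=2, Y=0, W=1, Z=0) weight 9/3520
  (X=0, U=4, V=2, Y=0, W=1, Z=1) weight 3/3520
  … 118 more
Group by U:
  weight(U=2) = 5/88
  weight(U=3) = 3/44
  weight(U=4) = 5/88
  weight(U=5) = 3/44
Total weight = 5/88 + 3/44 + 5/88 + 3/44 = 1/4
P(U=2 | obs) = 5/88 / 1/4 = 5/22
P(U=3 | obs) = 3/44 / 1/4 = 3/11
P(U=4 | obs) = 5/88 / 1/4 = 5/22
P(U=5 | obs) = 3/44 / 1/4 = 3/11

P(U = 2 | obs) = 5/22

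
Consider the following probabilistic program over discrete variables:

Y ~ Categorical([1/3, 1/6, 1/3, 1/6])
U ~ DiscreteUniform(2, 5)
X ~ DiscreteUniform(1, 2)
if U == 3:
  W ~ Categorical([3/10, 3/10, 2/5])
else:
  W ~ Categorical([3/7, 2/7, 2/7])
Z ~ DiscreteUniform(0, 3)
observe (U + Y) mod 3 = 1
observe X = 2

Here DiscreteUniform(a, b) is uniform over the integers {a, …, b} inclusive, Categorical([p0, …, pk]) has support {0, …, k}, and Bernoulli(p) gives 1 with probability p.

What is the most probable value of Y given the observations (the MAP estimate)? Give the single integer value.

argmax_v P(Y = v | obs) = 2

Enumerate traces; 60 have nonzero weight after conditioning:
  (Y=0, U=4, X=2, W=0, Z=0) weight 1/224
  (Y=0, U=4, X=2, W=0, Z=1) weight 1/224
  (Y=0, U=4, X=2, W=0, Z=2) weight 1/224
  (Y=0, U=4, X=2, W=0, Z=3) weight 1/224
  (Y=0, U=4, X=2, W=1, Z=0) weight 1/336
  (Y=0, U=4, X=2, W=1, Z=1) weight 1/336
  (Y=0, U=4, X=2, W=1, Z=2) weight 1/336
  (Y=0, U=4, X=2, W=1, Z=3) weight 1/336
  (Y=1, U=3, X=2, W=0, Z=0) weight 1/640
  (Y=2, U=2, X=2, W=0, Z=0) weight 1/224
  … 50 more
Group by Y:
  weight(Y=0) = 1/24
  weight(Y=1) = 1/48
  weight(Y=2) = 1/12
  weight(Y=3) = 1/48
Total weight = 1/24 + 1/48 + 1/12 + 1/48 = 1/6
P(Y=0 | obs) = 1/24 / 1/6 = 1/4
P(Y=1 | obs) = 1/48 / 1/6 = 1/8
P(Y=2 | obs) = 1/12 / 1/6 = 1/2
P(Y=3 | obs) = 1/48 / 1/6 = 1/8
argmax = 2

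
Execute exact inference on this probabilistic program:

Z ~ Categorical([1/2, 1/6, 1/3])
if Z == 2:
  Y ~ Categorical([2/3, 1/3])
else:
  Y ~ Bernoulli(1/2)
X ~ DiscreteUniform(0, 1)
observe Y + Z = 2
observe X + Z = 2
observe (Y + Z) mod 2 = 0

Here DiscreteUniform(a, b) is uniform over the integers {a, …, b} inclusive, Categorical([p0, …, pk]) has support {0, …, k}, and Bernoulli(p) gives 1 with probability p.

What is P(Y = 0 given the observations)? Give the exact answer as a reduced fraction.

Enumerate traces; 2 have nonzero weight after conditioning:
  (Z=1, Y=1, X=1) weight 1/24
  (Z=2, Y=0, X=0) weight 1/9
Group by Y:
  weight(Y=0) = 1/9
  weight(Y=1) = 1/24
Total weight = 1/9 + 1/24 = 11/72
P(Y=0 | obs) = 1/9 / 11/72 = 8/11
P(Y=1 | obs) = 1/24 / 11/72 = 3/11

P(Y = 0 | obs) = 8/11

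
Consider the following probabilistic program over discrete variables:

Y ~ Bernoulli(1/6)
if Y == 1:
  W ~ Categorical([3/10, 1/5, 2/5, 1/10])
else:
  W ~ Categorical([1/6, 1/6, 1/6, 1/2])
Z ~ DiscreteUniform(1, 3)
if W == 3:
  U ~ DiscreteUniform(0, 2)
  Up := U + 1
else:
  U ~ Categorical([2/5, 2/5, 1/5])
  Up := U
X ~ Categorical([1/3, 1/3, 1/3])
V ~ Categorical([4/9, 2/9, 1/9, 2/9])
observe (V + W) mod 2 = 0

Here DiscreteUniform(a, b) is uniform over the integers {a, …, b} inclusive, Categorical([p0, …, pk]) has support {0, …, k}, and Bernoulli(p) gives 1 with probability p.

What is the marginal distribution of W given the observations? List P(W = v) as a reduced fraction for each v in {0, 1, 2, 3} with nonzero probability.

Enumerate traces; 432 have nonzero weight after conditioning:
  (Y=0, W=0, Z=1, U=0, X=0, V=0) weight 2/729
  (Y=0, W=0, Z=1, U=0, X=0, V=2) weight 1/1458
  (Y=0, W=0, Z=1, U=0, X=1, V=0) weight 2/729
  (Y=0, W=0, Z=1, U=0, X=1, V=2) weight 1/1458
  (Y=0, W=0, Z=1, U=0, X=2, V=0) weight 2/729
  (Y=0, W=0, Z=1, U=0, X=2, V=2) weight 1/1458
  (Y=0, W=0, Z=1, U=1, X=0, V=0) weight 2/729
  (Y=0, W=0, Z=1, U=1, X=0, V=2) weight 1/1458
  (Y=0, W=1, Z=1, U=0, X=0, V=1) weight 1/729
  (Y=0, W=2, Z=1, U=0, X=0, V=0) weight 2/729
  … 422 more
Group by W:
  weight(W=0) = 17/162
  weight(W=1) = 31/405
  weight(W=2) = 37/324
  weight(W=3) = 26/135
Total weight = 17/162 + 31/405 + 37/324 + 26/135 = 791/1620
P(W=0 | obs) = 17/162 / 791/1620 = 170/791
P(W=1 | obs) = 31/405 / 791/1620 = 124/791
P(W=2 | obs) = 37/324 / 791/1620 = 185/791
P(W=3 | obs) = 26/135 / 791/1620 = 312/791

P(W=0) = 170/791, P(W=1) = 124/791, P(W=2) = 185/791, P(W=3) = 312/791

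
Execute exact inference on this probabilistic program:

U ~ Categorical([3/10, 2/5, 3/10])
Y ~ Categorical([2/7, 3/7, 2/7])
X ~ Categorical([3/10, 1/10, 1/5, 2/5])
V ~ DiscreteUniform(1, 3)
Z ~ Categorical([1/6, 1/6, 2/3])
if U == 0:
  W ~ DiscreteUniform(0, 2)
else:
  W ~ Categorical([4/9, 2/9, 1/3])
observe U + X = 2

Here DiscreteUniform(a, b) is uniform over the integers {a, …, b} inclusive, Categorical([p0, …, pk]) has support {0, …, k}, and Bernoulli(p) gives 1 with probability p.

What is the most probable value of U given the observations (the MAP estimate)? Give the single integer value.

argmax_v P(U = v | obs) = 2

Enumerate traces; 243 have nonzero weight after conditioning:
  (U=0, Y=0, X=2, V=1, Z=0, W=0) weight 1/3150
  (U=0, Y=0, X=2, V=1, Z=0, W=1) weight 1/3150
  (U=0, Y=0, X=2, V=1, Z=0, W=2) weight 1/3150
  (U=0, Y=0, X=2, V=1, Z=1, W=0) weight 1/3150
  (U=0, Y=0, X=2, V=1, Z=1, W=1) weight 1/3150
  (U=0, Y=0, X=2, V=1, Z=1, W=2) weight 1/3150
  (U=0, Y=0, X=2, V=1, Z=2, W=0) weight 2/1575
  (U=0, Y=0, X=2, V=1, Z=2, W=1) weight 2/1575
  (U=1, Y=0, X=1, V=1, Z=0, W=0) weight 4/14175
  (U=2, Y=0, X=0, V=1, Z=0, W=0) weight 1/1575
  … 233 more
Group by U:
  weight(U=0) = 3/50
  weight(U=1) = 1/25
  weight(U=2) = 9/100
Total weight = 3/50 + 1/25 + 9/100 = 19/100
P(U=0 | obs) = 3/50 / 19/100 = 6/19
P(U=1 | obs) = 1/25 / 19/100 = 4/19
P(U=2 | obs) = 9/100 / 19/100 = 9/19
argmax = 2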